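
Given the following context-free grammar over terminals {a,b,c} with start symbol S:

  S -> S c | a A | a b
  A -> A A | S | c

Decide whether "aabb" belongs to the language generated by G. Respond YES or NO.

Convert to CNF:
  S -> S T0 | T1 A | T1 T2
  A -> A A | S T0 | T1 A | T1 T2 | c
  T0 -> c
  T1 -> a
  T2 -> b

Fill CYK table bottom-up:
  T[0,0] 'a' = {T1}  orig:{}
  T[1,1] 'a' = {T1}  orig:{}
  T[2,2] 'b' = {T2}  orig:{}
  T[3,3] 'b' = {T2}  orig:{}
  T[0,1] 'aa' = ∅
  T[1,2] 'ab' = {A,S}
  T[2,3] 'bb' = ∅
  T[0,2] 'aab' = {A,S}
  T[1,3] 'abb' = ∅
  T[0,3] 'aabb' = ∅

S ∉ T[0,3] ⇒ NO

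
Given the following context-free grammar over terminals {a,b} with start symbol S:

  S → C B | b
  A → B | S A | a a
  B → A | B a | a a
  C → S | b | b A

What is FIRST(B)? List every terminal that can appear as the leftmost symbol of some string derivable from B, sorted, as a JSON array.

Compute FIRST by fixpoint:
pass 1:
  A via A→a a: +{a}
  B via B→A: +{a}
  C via C→b: +{b}
  S via S→C B: +{b}
  S: {b}  A: {a}  B: {a}  C: {b}
pass 2:
  A via A→S A: +{b}
  B via B→A: +{b}
  S: {b}  A: {a,b}  B: {a,b}  C: {b}
pass 3: (no change)
  S: {b}  A: {a,b}  B: {a,b}  C: {b}

FIRST(B) = ["a", "b"]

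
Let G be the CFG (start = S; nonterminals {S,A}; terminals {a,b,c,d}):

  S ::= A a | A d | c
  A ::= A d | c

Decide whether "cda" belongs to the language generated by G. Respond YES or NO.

Convert to CNF:
  S -> A T0 | A T1 | c
  A -> A T0 | c
  T0 -> d
  T1 -> a

Fill CYK table bottom-up:
  [0..0]={A,S}  "c"
  [1..1]={T0}  "d"  orig:{}
  [2..2]={T1}  "a"  orig:{}
  [0..1]={A,S}  "cd"
  [1..2]=∅  "da"
  [0..2]={S}  "cda"

S ∈ T[0,2] ⇒ YES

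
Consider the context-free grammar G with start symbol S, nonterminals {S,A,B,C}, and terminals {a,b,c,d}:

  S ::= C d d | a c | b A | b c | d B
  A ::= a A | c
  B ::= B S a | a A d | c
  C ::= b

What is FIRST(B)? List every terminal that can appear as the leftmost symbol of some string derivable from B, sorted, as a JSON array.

FIRST sets, iterate to fixpoint:
[1]
  A via A→a A: +{a}
  A via A→c: +{c}
  B via B→a A d: +{a}
  B via B→c: +{c}
  C via C→b: +{b}
  S via S→C d d: +{b}
  S via S→a c: +{a}
  S via S→d B: +{d}
  FIRST[S]={a,b,d}  FIRST[A]={a,c}  FIRST[B]={a,c}  FIRST[C]={b}
[2] (stable)
  FIRST[S]={a,b,d}  FIRST[A]={a,c}  FIRST[B]={a,c}  FIRST[C]={b}

FIRST(B) = ["a", "c"]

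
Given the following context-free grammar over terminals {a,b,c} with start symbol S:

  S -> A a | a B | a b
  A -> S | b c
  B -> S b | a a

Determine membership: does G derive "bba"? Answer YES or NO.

CNF form of G:
  S -> A T0 | T0 B | T0 T1
  A -> A T0 | T0 B | T0 T1 | T1 T2
  B -> S T1 | T0 T0
  T0 -> a
  T1 -> b
  T2 -> c

CYK table (by increasing span):
  [0..0]={T1}  "b"  orig:{}
  [1..1]={T1}  "b"  orig:{}
  [2..2]={T0}  "a"  orig:{}
  [0..1]=∅  "bb"
  [1..2]=∅  "ba"
  [0..2]=∅  "bba"

S ∉ T[0,2] ⇒ NO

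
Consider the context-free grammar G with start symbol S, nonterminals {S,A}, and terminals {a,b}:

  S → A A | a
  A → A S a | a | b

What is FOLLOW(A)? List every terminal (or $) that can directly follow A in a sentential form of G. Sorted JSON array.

FIRST iteration:
round 1:
  A via A→a: +{a}
  A via A→b: +{b}
  S via S→A A: +{a,b}
  FIRST(S)={a,b}  FIRST(A)={a,b}
round 2: (no change)
  FIRST(S)={a,b}  FIRST(A)={a,b}

Compute FOLLOW by fixpoint:
FOLLOW(S) := {$}
pass 1:
  A→A S a: FOLLOW(A) ⊇ FIRST(S) = {a,b}; new: +{a,b}
  A→A S a: FOLLOW(S) ⊇ FIRST(a) = {a}; new: +{a}
  S→A A: FOLLOW(A) ⊇ FOLLOW(S) ⊇ {$,a}; new: +{$}
  FOLLOW(S)={$,a}  FOLLOW(A)={$,a,b}
pass 2: (no change)
  FOLLOW(S)={$,a}  FOLLOW(A)={$,a,b}

FOLLOW(A) = ["$", "a", "b"]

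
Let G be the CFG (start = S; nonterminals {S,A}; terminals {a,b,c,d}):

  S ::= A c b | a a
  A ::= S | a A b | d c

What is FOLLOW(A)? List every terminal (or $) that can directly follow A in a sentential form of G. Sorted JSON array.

Compute FIRST by fixpoint:
pass 1:
  A via A→a A b: +{a}
  A via A→d c: +{d}
  S via S→A c b: +{a,d}
  FIRST(S)={a,d}  FIRST(A)={a,d}
pass 2: (stable)
  FIRST(S)={a,d}  FIRST(A)={a,d}

Compute FOLLOW by fixpoint:
FOLLOW(S) := {$}
[1]
  A→a A b: FOLLOW(A) ⊇ FIRST(b) = {b}; new: +{b}
  S→A c b: FOLLOW(A) ⊇ FIRST(c) = {c}; new: +{c}
  FOLLOW(S)={$}  FOLLOW(A)={b,c}
[2]
  A→S: FOLLOW(S) ⊇ FOLLOW(A) ⊇ {b,c}; new: +{b,c}
  FOLLOW(S)={$,b,c}  FOLLOW(A)={b,c}
[3] (no change)
  FOLLOW(S)={$,b,c}  FOLLOW(A)={b,c}

FOLLOW(A) = ["b", "c"]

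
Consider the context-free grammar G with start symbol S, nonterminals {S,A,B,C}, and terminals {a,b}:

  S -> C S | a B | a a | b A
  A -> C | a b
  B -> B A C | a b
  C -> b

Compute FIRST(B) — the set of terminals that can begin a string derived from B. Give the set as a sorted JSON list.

FIRST sets, iterate to fixpoint:
pass 1:
  A via A→a b: +{a}
  B via B→a b: +{a}
  C via C→b: +{b}
  S via S→C S: +{b}
  S via S→a B: +{a}
  FIRST(S)={a,b}  FIRST(A)={a}  FIRST(B)={a}  FIRST(C)={b}
pass 2:
  A via A→C: +{b}
  FIRST(S)={a,b}  FIRST(A)={a,b}  FIRST(B)={a}  FIRST(C)={b}
pass 3: done
  FIRST(S)={a,b}  FIRST(A)={a,b}  FIRST(B)={a}  FIRST(C)={b}

FIRST(B) = ["a"]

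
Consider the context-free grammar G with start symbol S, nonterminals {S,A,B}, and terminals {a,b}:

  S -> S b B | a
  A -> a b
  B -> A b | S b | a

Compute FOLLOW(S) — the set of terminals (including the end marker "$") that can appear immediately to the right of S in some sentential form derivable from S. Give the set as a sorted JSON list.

FIRST sets, iterate to fixpoint:
[1]
  A via A→a b: +{a}
  B via B→A b: +{a}
  S via S→a: +{a}
  FIRST(S)={a}  FIRST(A)={a}  FIRST(B)={a}
[2] — fixpoint
  FIRST(S)={a}  FIRST(A)={a}  FIRST(B)={a}

Compute FOLLOW by fixpoint:
seed FOLLOW(S) with $
[1]
  B→A b: FOLLOW(A) ⊇ FIRST(b) = {b}; new: +{b}
  B→S b: FOLLOW(S) ⊇ FIRST(b) = {b}; new: +{b}
  S→S b B: FOLLOW(B) ⊇ FOLLOW(S) ⊇ {$,b}; new: +{$,b}
  FOLLOW(S)={$,b}  FOLLOW(A)={b}  FOLLOW(B)={$,b}
[2] (stable)
  FOLLOW(S)={$,b}  FOLLOW(A)={b}  FOLLOW(B)={$,b}

FOLLOW(S) = ["$", "b"]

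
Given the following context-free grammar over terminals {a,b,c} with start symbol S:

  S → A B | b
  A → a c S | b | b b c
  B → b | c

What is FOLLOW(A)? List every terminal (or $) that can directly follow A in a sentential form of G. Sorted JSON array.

FIRST iteration:
round 1:
  A via A→a c S: +{a}
  A via A→b: +{b}
  B via B→b: +{b}
  B via B→c: +{c}
  S via S→A B: +{a,b}
  S: {a,b}  A: {a,b}  B: {b,c}
round 2: (no change)
  S: {a,b}  A: {a,b}  B: {b,c}

FOLLOW iteration:
seed FOLLOW(S) with $
[1]
  S→A B: FOLLOW(A) ⊇ FIRST(B) = {b,c}; new: +{b,c}
  S→A B: FOLLOW(B) ⊇ FOLLOW(S) ⊇ {$}; new: +{$}
  FOLLOW(S)={$}  FOLLOW(A)={b,c}  FOLLOW(B)={$}
[2]
  A→a c S: FOLLOW(S) ⊇ FOLLOW(A) ⊇ {b,c}; new: +{b,c}
  S→A B: FOLLOW(B) ⊇ FOLLOW(S) ⊇ {$,b,c}; new: +{b,c}
  FOLLOW(S)={$,b,c}  FOLLOW(A)={b,c}  FOLLOW(B)={$,b,c}
[3] (no change)
  FOLLOW(S)={$,b,c}  FOLLOW(A)={b,c}  FOLLOW(B)={$,b,c}

FOLLOW(A) = ["b", "c"]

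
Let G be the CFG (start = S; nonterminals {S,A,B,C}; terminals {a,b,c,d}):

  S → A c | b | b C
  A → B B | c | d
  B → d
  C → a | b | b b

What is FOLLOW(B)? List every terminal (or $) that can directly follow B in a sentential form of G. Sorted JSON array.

Compute FIRST by fixpoint:
iter 1:
  A via A→c: +{c}
  A via A→d: +{d}
  B via B→d: +{d}
  C via C→a: +{a}
  C via C→b: +{b}
  S via S→A c: +{c,d}
  S via S→b: +{b}
  FIRST[S]={b,c,d}  FIRST[A]={c,d}  FIRST[B]={d}  FIRST[C]={a,b}
iter 2: — fixpoint
  FIRST[S]={b,c,d}  FIRST[A]={c,d}  FIRST[B]={d}  FIRST[C]={a,b}

FOLLOW iteration:
FOLLOW(S) := {$}
[1]
  A→B B: FOLLOW(B) ⊇ FIRST(B) = {d}; new: +{d}
  S→A c: FOLLOW(A) ⊇ FIRST(c) = {c}; new: +{c}
  S→b C: FOLLOW(C) ⊇ FOLLOW(S) ⊇ {$}; new: +{$}
  FOLLOW[S]={$}  FOLLOW[A]={c}  FOLLOW[B]={d}  FOLLOW[C]={$}
[2]
  A→B B: FOLLOW(B) ⊇ FOLLOW(A) ⊇ {c}; new: +{c}
  FOLLOW[S]={$}  FOLLOW[A]={c}  FOLLOW[B]={c,d}  FOLLOW[C]={$}
[3] (stable)
  FOLLOW[S]={$}  FOLLOW[A]={c}  FOLLOW[B]={c,d}  FOLLOW[C]={$}

FOLLOW(B) = ["c", "d"]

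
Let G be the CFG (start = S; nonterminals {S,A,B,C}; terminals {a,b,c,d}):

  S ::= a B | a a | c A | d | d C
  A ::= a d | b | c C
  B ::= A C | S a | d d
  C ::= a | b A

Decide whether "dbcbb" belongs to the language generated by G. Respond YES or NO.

CNF form of G:
  S -> T0 B | T0 T0 | T1 C | T2 A | d
  A -> T0 T1 | T2 C | b
  B -> A C | S T0 | T1 T1
  C -> T3 A | a
  T0 -> a
  T1 -> d
  T2 -> c
  T3 -> b

CYK fill:
  cell(0,0) d: {S,T1}  orig:{S}
  cell(1,1) b: {A,T3}  orig:{A}
  cell(2,2) c: {T2}  orig:{}
  cell(3,3) b: {A,T3}  orig:{A}
  cell(4,4) b: {A,T3}  orig:{A}
  cell(0,1) db: ∅
  cell(1,2) bc: ∅
  cell(2,3) cb: {S}
  cell(3,4) bb: {C}
  cell(0,2) dbc: ∅
  cell(1,3) bcb: ∅
  cell(2,4) cbb: {A}
  cell(0,3) dbcb: ∅
  cell(1,4) bcbb: {C}
  cell(0,4) dbcbb: {S}

S ∈ T[0,4] ⇒ YES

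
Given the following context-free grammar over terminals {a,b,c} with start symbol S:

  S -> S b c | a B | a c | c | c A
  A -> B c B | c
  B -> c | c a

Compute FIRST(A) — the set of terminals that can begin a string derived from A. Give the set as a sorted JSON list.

FIRST iteration:
iter 1:
  A via A→c: +{c}
  B via B→c: +{c}
  S via S→a B: +{a}
  S via S→c: +{c}
  S: {a,c}  A: {c}  B: {c}
iter 2: (no change)
  S: {a,c}  A: {c}  B: {c}

FIRST(A) = ["c"]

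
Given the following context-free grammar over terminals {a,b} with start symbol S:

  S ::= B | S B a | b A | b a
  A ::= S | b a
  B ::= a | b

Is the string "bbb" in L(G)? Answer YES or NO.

Convert to CNF:
  S -> S X3 | T1 A | T1 T0 | a | b
  A -> S X2 | T1 A | T1 T0 | a | b
  B -> a | b
  T0 -> a
  T1 -> b
  X2 -> B T0
  X3 -> B T0

CYK table (by increasing span):
  cell(0,0) b: {A,B,S,T1}  orig:{A,B,S}
  cell(1,1) b: {A,B,S,T1}  orig:{A,B,S}
  cell(2,2) b: {A,B,S,T1}  orig:{A,B,S}
  cell(0,1) bb: {A,S}
  cell(1,2) bb: {A,S}
  cell(0,2) bbb: {A,S}

S ∈ T[0,2] ⇒ YES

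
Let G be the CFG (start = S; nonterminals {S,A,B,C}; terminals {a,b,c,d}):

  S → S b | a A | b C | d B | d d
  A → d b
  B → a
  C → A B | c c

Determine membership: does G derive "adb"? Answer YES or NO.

Convert to CNF:
  S -> S T1 | T0 B | T0 T0 | T1 C | T3 A
  A -> T0 T1
  B -> a
  C -> A B | T2 T2
  T0 -> d
  T1 -> b
  T2 -> c
  T3 -> a

CYK table (by increasing span):
  cell(0,0) a: {B,T3}  orig:{B}
  cell(1,1) d: {T0}  orig:{}
  cell(2,2) b: {T1}  orig:{}
  cell(0,1) ad: ∅
  cell(1,2) db: {A}
  cell(0,2) adb: {S}

S ∈ T[0,2] ⇒ YES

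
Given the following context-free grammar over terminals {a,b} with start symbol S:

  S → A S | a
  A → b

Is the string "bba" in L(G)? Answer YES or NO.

CNF form of G:
  S -> A S | a
  A -> b

CYK fill:
  cell(0,0) b: {A}
  cell(1,1) b: {A}
  cell(2,2) a: {S}
  cell(0,1) bb: ∅
  cell(1,2) ba: {S}
  cell(0,2) bba: {S}

S ∈ T[0,2] ⇒ YES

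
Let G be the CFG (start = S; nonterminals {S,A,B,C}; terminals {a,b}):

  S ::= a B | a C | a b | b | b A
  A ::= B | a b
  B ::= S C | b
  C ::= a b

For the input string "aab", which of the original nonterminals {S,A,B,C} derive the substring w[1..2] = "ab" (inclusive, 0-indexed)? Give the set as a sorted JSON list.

CNF form of G:
  S -> T0 B | T0 C | T0 T1 | T1 A | b
  A -> S C | T0 T1 | b
  B -> S C | b
  C -> T0 T1
  T0 -> a
  T1 -> b

CYK fill (cells [i..j] with 1 ≤ i ≤ j ≤ 2 only):
  T[1,1] 'a' = {T0}  orig:{}
  T[2,2] 'b' = {A,B,S,T1}  orig:{A,B,S}
  T[1,2] 'ab' = {A,C,S}

Original NTs in T[1,2] deriving "ab": ["A", "C", "S"]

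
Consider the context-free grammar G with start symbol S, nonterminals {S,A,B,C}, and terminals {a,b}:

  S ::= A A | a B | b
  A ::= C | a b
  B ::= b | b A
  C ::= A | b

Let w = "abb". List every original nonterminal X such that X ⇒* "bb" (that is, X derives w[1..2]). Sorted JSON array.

Convert to CNF:
  S -> A A | T0 B | b
  A -> T0 T1 | b
  B -> T1 A | b
  C -> T0 T1 | b
  T0 -> a
  T1 -> b

Fill CYK table bottom-up (cells [i..j] with 1 ≤ i ≤ j ≤ 2 only):
  cell(1,1) b: {A,B,C,S,T1}  orig:{A,B,C,S}
  cell(2,2) b: {A,B,C,S,T1}  orig:{A,B,C,S}
  cell(1,2) bb: {B,S}

Original NTs in T[1,2] deriving "bb": ["B", "S"]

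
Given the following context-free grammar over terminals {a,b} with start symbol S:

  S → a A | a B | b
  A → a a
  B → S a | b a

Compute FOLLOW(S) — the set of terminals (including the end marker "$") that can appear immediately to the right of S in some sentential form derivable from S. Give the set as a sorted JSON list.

FIRST sets, iterate to fixpoint:
round 1:
  A via A→a a: +{a}
  B via B→b a: +{b}
  S via S→a A: +{a}
  S via S→b: +{b}
  FIRST(S)={a,b}  FIRST(A)={a}  FIRST(B)={b}
round 2:
  B via B→S a: +{a}
  FIRST(S)={a,b}  FIRST(A)={a}  FIRST(B)={a,b}
round 3: — fixpoint
  FIRST(S)={a,b}  FIRST(A)={a}  FIRST(B)={a,b}

FOLLOW iteration:
FOLLOW(S) := {$}
iter 1:
  B→S a: FOLLOW(S) ⊇ FIRST(a) = {a}; new: +{a}
  S→a A: FOLLOW(A) ⊇ FOLLOW(S) ⊇ {$,a}; new: +{$,a}
  S→a B: FOLLOW(B) ⊇ FOLLOW(S) ⊇ {$,a}; new: +{$,a}
  FOLLOW(S)={$,a}  FOLLOW(A)={$,a}  FOLLOW(B)={$,a}
iter 2: — fixpoint
  FOLLOW(S)={$,a}  FOLLOW(A)={$,a}  FOLLOW(B)={$,a}

FOLLOW(S) = ["$", "a"]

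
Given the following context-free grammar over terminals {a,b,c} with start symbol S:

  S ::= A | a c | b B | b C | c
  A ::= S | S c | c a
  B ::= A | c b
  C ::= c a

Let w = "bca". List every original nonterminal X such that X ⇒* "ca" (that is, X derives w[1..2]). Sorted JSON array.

CNF form of G:
  S -> S T0 | T0 T1 | T1 T0 | T2 B | T2 C | c
  A -> S T0 | T0 T1 | T1 T0 | T2 B | T2 C | c
  B -> S T0 | T0 T1 | T0 T2 | T1 T0 | T2 B | T2 C | c
  C -> T0 T1
  T0 -> c
  T1 -> a
  T2 -> b

CYK fill — only the sub-triangle for w[1..2]:
  [1..1]={A,B,S,T0}  "c"  orig:{A,B,S}
  [2..2]={T1}  "a"  orig:{}
  [1..2]={A,B,C,S}  "ca"

Original NTs in T[1,2] deriving "ca": ["A", "B", "C", "S"]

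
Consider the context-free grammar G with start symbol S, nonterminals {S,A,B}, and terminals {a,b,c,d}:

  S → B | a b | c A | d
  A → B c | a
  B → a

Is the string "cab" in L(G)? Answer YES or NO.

Convert to CNF:
  S -> T0 A | T1 T2 | a | d
  A -> B T0 | a
  B -> a
  T0 -> c
  T1 -> a
  T2 -> b

CYK table (by increasing span):
  [0..0]={T0}  "c"  orig:{}
  [1..1]={A,B,S,T1}  "a"  orig:{A,B,S}
  [2..2]={T2}  "b"  orig:{}
  [0..1]={S}  "ca"
  [1..2]={S}  "ab"
  [0..2]=∅  "cab"

S ∉ T[0,2] ⇒ NO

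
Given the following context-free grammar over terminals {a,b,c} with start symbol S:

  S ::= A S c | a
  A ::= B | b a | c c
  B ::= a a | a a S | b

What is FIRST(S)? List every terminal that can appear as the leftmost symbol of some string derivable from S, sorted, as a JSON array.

FIRST iteration:
pass 1:
  A via A→b a: +{b}
  A via A→c c: +{c}
  B via B→a a: +{a}
  B via B→b: +{b}
  S via S→A S c: +{b,c}
  S via S→a: +{a}
  S: {a,b,c}  A: {b,c}  B: {a,b}
pass 2:
  A via A→B: +{a}
  S: {a,b,c}  A: {a,b,c}  B: {a,b}
pass 3: (no change)
  S: {a,b,c}  A: {a,b,c}  B: {a,b}

FIRST(S) = ["a", "b", "c"]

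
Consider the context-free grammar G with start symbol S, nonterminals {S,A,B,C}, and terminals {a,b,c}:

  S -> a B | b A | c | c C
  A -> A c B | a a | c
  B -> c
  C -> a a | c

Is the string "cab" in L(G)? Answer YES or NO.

CNF form of G:
  S -> T0 C | T1 B | T2 A | c
  A -> A X3 | T1 T1 | c
  B -> c
  C -> T1 T1 | c
  T0 -> c
  T1 -> a
  T2 -> b
  X3 -> T0 B

CYK table (by increasing span):
  T[0,0] 'c' = {A,B,C,S,T0}  orig:{A,B,C,S}
  T[1,1] 'a' = {T1}  orig:{}
  T[2,2] 'b' = {T2}  orig:{}
  T[0,1] 'ca' = ∅
  T[1,2] 'ab' = ∅
  T[0,2] 'cab' = ∅

S ∉ T[0,2] ⇒ NO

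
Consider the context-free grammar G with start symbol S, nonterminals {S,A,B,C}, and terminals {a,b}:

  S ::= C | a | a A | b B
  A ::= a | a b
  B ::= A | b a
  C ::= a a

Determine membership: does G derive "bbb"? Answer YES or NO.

CNF form of G:
  S -> T0 A | T0 T0 | T1 B | a
  A -> T0 T1 | a
  B -> T0 T1 | T1 T0 | a
  C -> T0 T0
  T0 -> a
  T1 -> b

Fill CYK table bottom-up:
  cell(0,0) b: {T1}  orig:{}
  cell(1,1) b: {T1}  orig:{}
  cell(2,2) b: {T1}  orig:{}
  cell(0,1) bb: ∅
  cell(1,2) bb: ∅
  cell(0,2) bbb: ∅

S ∉ T[0,2] ⇒ NO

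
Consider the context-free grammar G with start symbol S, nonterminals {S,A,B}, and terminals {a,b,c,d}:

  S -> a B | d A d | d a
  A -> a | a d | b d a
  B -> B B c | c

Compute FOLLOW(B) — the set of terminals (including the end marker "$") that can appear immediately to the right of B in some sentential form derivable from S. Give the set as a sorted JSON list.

FIRST sets, iterate to fixpoint:
[1]
  A via A→a: +{a}
  A via A→b d a: +{b}
  B via B→c: +{c}
  S via S→a B: +{a}
  S via S→d A d: +{d}
  FIRST(S)={a,d}  FIRST(A)={a,b}  FIRST(B)={c}
[2] — fixpoint
  FIRST(S)={a,d}  FIRST(A)={a,b}  FIRST(B)={c}

FOLLOW iteration:
FOLLOW(S) := {$}
round 1:
  B→B B c: FOLLOW(B) ⊇ FIRST(B) = {c}; new: +{c}
  S→a B: FOLLOW(B) ⊇ FOLLOW(S) ⊇ {$}; new: +{$}
  S→d A d: FOLLOW(A) ⊇ FIRST(d) = {d}; new: +{d}
  S: {$}  A: {d}  B: {$,c}
round 2: done
  S: {$}  A: {d}  B: {$,c}

FOLLOW(B) = ["$", "c"]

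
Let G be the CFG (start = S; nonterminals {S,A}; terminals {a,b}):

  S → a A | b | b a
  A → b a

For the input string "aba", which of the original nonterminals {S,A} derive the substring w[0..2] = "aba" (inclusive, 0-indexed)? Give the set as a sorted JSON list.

CNF form of G:
  S -> T0 T1 | T1 A | b
  A -> T0 T1
  T0 -> b
  T1 -> a

Fill CYK table bottom-up, restricted to cells inside w[0..2]:
  T[0,0] 'a' = {T1}  orig:{}
  T[1,1] 'b' = {S,T0}  orig:{S}
  T[2,2] 'a' = {T1}  orig:{}
  T[0,1] 'ab' = ∅
  T[1,2] 'ba' = {A,S}
  T[0,2] 'aba' = {S}

Original NTs in T[0,2] deriving "aba": ["S"]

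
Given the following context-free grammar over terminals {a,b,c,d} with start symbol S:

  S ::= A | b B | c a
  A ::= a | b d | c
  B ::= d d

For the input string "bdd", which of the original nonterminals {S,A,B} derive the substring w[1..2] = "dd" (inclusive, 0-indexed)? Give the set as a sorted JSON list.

Convert to CNF:
  S -> T0 B | T0 T1 | T2 T3 | a | c
  A -> T0 T1 | a | c
  B -> T1 T1
  T0 -> b
  T1 -> d
  T2 -> c
  T3 -> a

CYK table (by increasing span) — only the sub-triangle for w[1..2]:
  T[1,1] 'd' = {T1}  orig:{}
  T[2,2] 'd' = {T1}  orig:{}
  T[1,2] 'dd' = {B}

Original NTs in T[1,2] deriving "dd": ["B"]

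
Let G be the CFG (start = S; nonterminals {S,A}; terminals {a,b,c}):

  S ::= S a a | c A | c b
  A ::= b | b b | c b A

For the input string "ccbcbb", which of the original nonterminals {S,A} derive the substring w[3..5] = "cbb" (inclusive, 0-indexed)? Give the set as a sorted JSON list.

Convert to CNF:
  S -> S X4 | T1 A | T1 T0
  A -> T0 T0 | T1 X3 | b
  T0 -> b
  T1 -> c
  T2 -> a
  X3 -> T0 A
  X4 -> T2 T2

CYK table (by increasing span) — only the sub-triangle for w[3..5]:
  [3..3]={T1}  "c"  orig:{}
  [4..4]={A,T0}  "b"  orig:{A}
  [5..5]={A,T0}  "b"  orig:{A}
  [3..4]={S}  "cb"
  [4..5]={A,X3}  "bb"  orig:{A}
  [3..5]={A,S}  "cbb"

Original NTs in T[3,5] deriving "cbb": ["A", "S"]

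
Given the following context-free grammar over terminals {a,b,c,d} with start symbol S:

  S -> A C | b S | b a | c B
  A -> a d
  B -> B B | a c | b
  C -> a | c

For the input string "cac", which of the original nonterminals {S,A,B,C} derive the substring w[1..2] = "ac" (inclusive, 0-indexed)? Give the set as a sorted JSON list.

Convert to CNF:
  S -> A C | T2 B | T3 S | T3 T0
  A -> T0 T1
  B -> B B | T0 T2 | b
  C -> a | c
  T0 -> a
  T1 -> d
  T2 -> c
  T3 -> b

CYK fill (cells [i..j] with 1 ≤ i ≤ j ≤ 2 only):
  T[1,1] 'a' = {C,T0}  orig:{C}
  T[2,2] 'c' = {C,T2}  orig:{C}
  T[1,2] 'ac' = {B}

Original NTs in T[1,2] deriving "ac": ["B"]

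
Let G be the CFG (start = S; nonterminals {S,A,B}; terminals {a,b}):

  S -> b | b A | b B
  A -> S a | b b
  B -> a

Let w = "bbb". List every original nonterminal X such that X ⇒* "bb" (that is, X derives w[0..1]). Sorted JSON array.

Convert to CNF:
  S -> T1 A | T1 B | b
  A -> S T0 | T1 T1
  B -> a
  T0 -> a
  T1 -> b

CYK table (by increasing span) (cells [i..j] with 0 ≤ i ≤ j ≤ 1 only):
  T[0,0] 'b' = {S,T1}  orig:{S}
  T[1,1] 'b' = {S,T1}  orig:{S}
  T[0,1] 'bb' = {A}

Original NTs in T[0,1] deriving "bb": ["A"]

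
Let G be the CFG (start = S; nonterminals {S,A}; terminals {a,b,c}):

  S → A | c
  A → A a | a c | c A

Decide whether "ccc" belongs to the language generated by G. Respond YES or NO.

Convert to CNF:
  S -> A T0 | T0 T1 | T1 A | c
  A -> A T0 | T0 T1 | T1 A
  T0 -> a
  T1 -> c

CYK fill:
  cell(0,0) c: {S,T1}  orig:{S}
  cell(1,1) c: {S,T1}  orig:{S}
  cell(2,2) c: {S,T1}  orig:{S}
  cell(0,1) cc: ∅
  cell(1,2) cc: ∅
  cell(0,2) ccc: ∅

S ∉ T[0,2] ⇒ NO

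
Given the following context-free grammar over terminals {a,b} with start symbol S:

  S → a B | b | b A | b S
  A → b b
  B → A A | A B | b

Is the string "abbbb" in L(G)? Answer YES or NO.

Convert to CNF:
  S -> T0 A | T0 S | T1 B | b
  A -> T0 T0
  B -> A A | A B | b
  T0 -> b
  T1 -> a

CYK fill:
  cell(0,0) a: {T1}  orig:{}
  cell(1,1) b: {B,S,T0}  orig:{B,S}
  cell(2,2) b: {B,S,T0}  orig:{B,S}
  cell(3,3) b: {B,S,T0}  orig:{B,S}
  cell(4,4) b: {B,S,T0}  orig:{B,S}
  cell(0,1) ab: {S}
  cell(1,2) bb: {A,S}
  cell(2,3) bb: {A,S}
  cell(3,4) bb: {A,S}
  cell(0,2) abb: ∅
  cell(1,3) bbb: {B,S}
  cell(2,4) bbb: {B,S}
  cell(0,3) abbb: {S}
  cell(1,4) bbbb: {B,S}
  cell(0,4) abbbb: {S}

S ∈ T[0,4] ⇒ YES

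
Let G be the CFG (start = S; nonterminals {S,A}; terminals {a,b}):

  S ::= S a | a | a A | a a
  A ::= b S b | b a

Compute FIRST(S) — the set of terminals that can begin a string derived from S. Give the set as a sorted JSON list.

FIRST sets, iterate to fixpoint:
[1]
  A via A→b S b: +{b}
  S via S→a: +{a}
  S: {a}  A: {b}
[2] (stable)
  S: {a}  A: {b}

FIRST(S) = ["a"]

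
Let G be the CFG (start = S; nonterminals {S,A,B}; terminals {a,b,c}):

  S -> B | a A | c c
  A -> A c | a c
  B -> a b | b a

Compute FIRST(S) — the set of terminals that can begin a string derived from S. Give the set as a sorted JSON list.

FIRST iteration:
iter 1:
  A via A→a c: +{a}
  B via B→a b: +{a}
  B via B→b a: +{b}
  S via S→B: +{a,b}
  S via S→c c: +{c}
  FIRST(S)={a,b,c}  FIRST(A)={a}  FIRST(B)={a,b}
iter 2: (stable)
  FIRST(S)={a,b,c}  FIRST(A)={a}  FIRST(B)={a,b}

FIRST(S) = ["a", "b", "c"]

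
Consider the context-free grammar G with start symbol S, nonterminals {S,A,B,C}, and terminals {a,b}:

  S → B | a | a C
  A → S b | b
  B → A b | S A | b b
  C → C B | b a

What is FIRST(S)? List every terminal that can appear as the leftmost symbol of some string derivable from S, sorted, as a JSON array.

FIRST sets, iterate to fixpoint:
pass 1:
  A via A→b: +{b}
  B via B→A b: +{b}
  C via C→b a: +{b}
  S via S→B: +{b}
  S via S→a: +{a}
  FIRST[S]={a,b}  FIRST[A]={b}  FIRST[B]={b}  FIRST[C]={b}
pass 2:
  A via A→S b: +{a}
  B via B→A b: +{a}
  FIRST[S]={a,b}  FIRST[A]={a,b}  FIRST[B]={a,b}  FIRST[C]={b}
pass 3: (stable)
  FIRST[S]={a,b}  FIRST[A]={a,b}  FIRST[B]={a,b}  FIRST[C]={b}

FIRST(S) = ["a", "b"]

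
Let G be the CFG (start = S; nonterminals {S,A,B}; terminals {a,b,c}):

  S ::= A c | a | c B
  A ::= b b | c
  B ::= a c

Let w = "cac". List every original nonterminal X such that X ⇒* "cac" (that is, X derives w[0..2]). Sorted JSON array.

Convert to CNF:
  S -> A T2 | T2 B | a
  A -> T0 T0 | c
  B -> T1 T2
  T0 -> b
  T1 -> a
  T2 -> c

CYK table (by increasing span), restricted to cells inside w[0..2]:
  [0..0]={A,T2}  "c"  orig:{A}
  [1..1]={S,T1}  "a"  orig:{S}
  [2..2]={A,T2}  "c"  orig:{A}
  [0..1]=∅  "ca"
  [1..2]={B}  "ac"
  [0..2]={S}  "cac"

Original NTs in T[0,2] deriving "cac": ["S"]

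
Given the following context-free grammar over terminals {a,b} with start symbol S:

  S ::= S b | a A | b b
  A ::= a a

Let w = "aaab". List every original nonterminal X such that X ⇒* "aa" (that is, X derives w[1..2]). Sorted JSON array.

CNF form of G:
  S -> S T1 | T0 A | T1 T1
  A -> T0 T0
  T0 -> a
  T1 -> b

CYK fill (cells [i..j] with 1 ≤ i ≤ j ≤ 2 only):
  T[1,1] 'a' = {T0}  orig:{}
  T[2,2] 'a' = {T0}  orig:{}
  T[1,2] 'aa' = {A}

Original NTs in T[1,2] deriving "aa": ["A"]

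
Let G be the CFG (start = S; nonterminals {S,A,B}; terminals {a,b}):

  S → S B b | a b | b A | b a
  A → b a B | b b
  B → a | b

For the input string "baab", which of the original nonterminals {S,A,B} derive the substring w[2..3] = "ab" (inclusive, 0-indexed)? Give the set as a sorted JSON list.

Convert to CNF:
  S -> S X3 | T0 A | T0 T1 | T1 T0
  A -> T0 T0 | T0 X2
  B -> a | b
  T0 -> b
  T1 -> a
  X2 -> T1 B
  X3 -> B T0

CYK fill — only the sub-triangle for w[2..3]:
  [2..2]={B,T1}  "a"  orig:{B}
  [3..3]={B,T0}  "b"  orig:{B}
  [2..3]={S,X2,X3}  "ab"  orig:{S}

Original NTs in T[2,3] deriving "ab": ["S"]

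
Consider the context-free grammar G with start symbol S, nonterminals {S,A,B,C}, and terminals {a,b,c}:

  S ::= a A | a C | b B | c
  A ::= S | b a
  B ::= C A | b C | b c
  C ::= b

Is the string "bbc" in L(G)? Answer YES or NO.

CNF form of G:
  S -> T0 A | T0 C | T1 B | c
  A -> T0 A | T0 C | T1 B | T1 T0 | c
  B -> C A | T1 C | T1 T2
  C -> b
  T0 -> a
  T1 -> b
  T2 -> c

CYK fill:
  [0..0]={C,T1}  "b"  orig:{C}
  [1..1]={C,T1}  "b"  orig:{C}
  [2..2]={A,S,T2}  "c"  orig:{A,S}
  [0..1]={B}  "bb"
  [1..2]={B}  "bc"
  [0..2]={A,S}  "bbc"

S ∈ T[0,2] ⇒ YES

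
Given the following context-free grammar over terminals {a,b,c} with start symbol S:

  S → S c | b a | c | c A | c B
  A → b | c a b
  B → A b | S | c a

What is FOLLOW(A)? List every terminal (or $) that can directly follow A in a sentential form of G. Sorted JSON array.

FIRST sets, iterate to fixpoint:
iter 1:
  A via A→b: +{b}
  A via A→c a b: +{c}
  B via B→A b: +{b,c}
  S via S→b a: +{b}
  S via S→c: +{c}
  S: {b,c}  A: {b,c}  B: {b,c}
iter 2: — fixpoint
  S: {b,c}  A: {b,c}  B: {b,c}

FOLLOW sets:
FOLLOW(S) := {$}
[1]
  B→A b: FOLLOW(A) ⊇ FIRST(b) = {b}; new: +{b}
  S→S c: FOLLOW(S) ⊇ FIRST(c) = {c}; new: +{c}
  S→c A: FOLLOW(A) ⊇ FOLLOW(S) ⊇ {$,c}; new: +{$,c}
  S→c B: FOLLOW(B) ⊇ FOLLOW(S) ⊇ {$,c}; new: +{$,c}
  S: {$,c}  A: {$,b,c}  B: {$,c}
[2] done
  S: {$,c}  A: {$,b,c}  B: {$,c}

FOLLOW(A) = ["$", "b", "c"]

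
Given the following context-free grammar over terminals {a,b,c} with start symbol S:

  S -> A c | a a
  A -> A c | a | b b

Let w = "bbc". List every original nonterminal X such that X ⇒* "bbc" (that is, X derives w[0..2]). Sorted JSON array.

Convert to CNF:
  S -> A T0 | T2 T2
  A -> A T0 | T1 T1 | a
  T0 -> c
  T1 -> b
  T2 -> a

CYK fill, restricted to cells inside w[0..2]:
  [0..0]={T1}  "b"  orig:{}
  [1..1]={T1}  "b"  orig:{}
  [2..2]={T0}  "c"  orig:{}
  [0..1]={A}  "bb"
  [1..2]=∅  "bc"
  [0..2]={A,S}  "bbc"

Original NTs in T[0,2] deriving "bbc": ["A", "S"]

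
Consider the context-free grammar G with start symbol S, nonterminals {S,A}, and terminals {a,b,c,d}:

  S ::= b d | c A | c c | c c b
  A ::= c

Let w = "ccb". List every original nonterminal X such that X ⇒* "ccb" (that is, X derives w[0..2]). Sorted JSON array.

Convert to CNF:
  S -> T0 T1 | T2 A | T2 T2 | T2 X3
  A -> c
  T0 -> b
  T1 -> d
  T2 -> c
  X3 -> T2 T0

Fill CYK table bottom-up, restricted to cells inside w[0..2]:
  [0..0]={A,T2}  "c"  orig:{A}
  [1..1]={A,T2}  "c"  orig:{A}
  [2..2]={T0}  "b"  orig:{}
  [0..1]={S}  "cc"
  [1..2]={X3}  "cb"  orig:{}
  [0..2]={S}  "ccb"

Original NTs in T[0,2] deriving "ccb": ["S"]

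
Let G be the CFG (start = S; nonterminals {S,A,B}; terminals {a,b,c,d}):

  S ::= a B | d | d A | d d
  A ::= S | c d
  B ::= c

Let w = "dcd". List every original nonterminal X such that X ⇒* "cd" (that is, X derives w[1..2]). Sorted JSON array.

CNF form of G:
  S -> T0 B | T2 A | T2 T2 | d
  A -> T0 B | T1 T2 | T2 A | T2 T2 | d
  B -> c
  T0 -> a
  T1 -> c
  T2 -> d

CYK table (by increasing span) — only the sub-triangle for w[1..2]:
  T[1,1] 'c' = {B,T1}  orig:{B}
  T[2,2] 'd' = {A,S,T2}  orig:{A,S}
  T[1,2] 'cd' = {A}

Original NTs in T[1,2] deriving "cd": ["A"]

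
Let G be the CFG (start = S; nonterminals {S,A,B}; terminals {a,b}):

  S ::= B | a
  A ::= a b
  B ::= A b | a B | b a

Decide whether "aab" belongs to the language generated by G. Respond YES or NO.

CNF form of G:
  S -> A T1 | T0 B | T1 T0 | a
  A -> T0 T1
  B -> A T1 | T0 B | T1 T0
  T0 -> a
  T1 -> b

CYK table (by increasing span):
  [0..0]={S,T0}  "a"  orig:{S}
  [1..1]={S,T0}  "a"  orig:{S}
  [2..2]={T1}  "b"  orig:{}
  [0..1]=∅  "aa"
  [1..2]={A}  "ab"
  [0..2]=∅  "aab"

S ∉ T[0,2] ⇒ NO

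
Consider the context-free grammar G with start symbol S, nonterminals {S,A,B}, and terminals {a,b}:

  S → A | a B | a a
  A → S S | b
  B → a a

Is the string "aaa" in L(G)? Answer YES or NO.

CNF form of G:
  S -> S S | T0 B | T0 T0 | b
  A -> S S | b
  B -> T0 T0
  T0 -> a

CYK fill:
  cell(0,0) a: {T0}  orig:{}
  cell(1,1) a: {T0}  orig:{}
  cell(2,2) a: {T0}  orig:{}
  cell(0,1) aa: {B,S}
  cell(1,2) aa: {B,S}
  cell(0,2) aaa: {S}

S ∈ T[0,2] ⇒ YES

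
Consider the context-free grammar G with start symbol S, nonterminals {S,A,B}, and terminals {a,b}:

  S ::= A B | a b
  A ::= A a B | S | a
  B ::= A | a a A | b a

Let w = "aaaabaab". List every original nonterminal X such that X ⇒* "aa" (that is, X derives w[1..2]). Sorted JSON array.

Convert to CNF:
  S -> A B | T0 T1
  A -> A B | A X2 | T0 T1 | a
  B -> A B | A X3 | T0 T1 | T0 X4 | T1 T0 | a
  T0 -> a
  T1 -> b
  X2 -> T0 B
  X3 -> T0 B
  X4 -> T0 A

Fill CYK table bottom-up, restricted to cells inside w[1..2]:
  [1..1]={A,B,T0}  "a"  orig:{A,B}
  [2..2]={A,B,T0}  "a"  orig:{A,B}
  [1..2]={A,B,S,X2,X3,X4}  "aa"  orig:{A,B,S}

Original NTs in T[1,2] deriving "aa": ["A", "B", "S"]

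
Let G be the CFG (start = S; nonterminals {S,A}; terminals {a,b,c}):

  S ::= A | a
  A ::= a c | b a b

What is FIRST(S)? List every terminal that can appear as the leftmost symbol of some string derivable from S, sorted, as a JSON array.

FIRST iteration:
round 1:
  A via A→a c: +{a}
  A via A→b a b: +{b}
  S via S→A: +{a,b}
  FIRST[S]={a,b}  FIRST[A]={a,b}
round 2: done
  FIRST[S]={a,b}  FIRST[A]={a,b}

FIRST(S) = ["a", "b"]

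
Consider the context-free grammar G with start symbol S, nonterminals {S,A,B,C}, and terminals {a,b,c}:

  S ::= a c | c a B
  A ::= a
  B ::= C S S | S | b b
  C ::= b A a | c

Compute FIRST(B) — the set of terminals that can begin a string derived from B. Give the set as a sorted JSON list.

Compute FIRST by fixpoint:
[1]
  A via A→a: +{a}
  B via B→b b: +{b}
  C via C→b A a: +{b}
  C via C→c: +{c}
  S via S→a c: +{a}
  S via S→c a B: +{c}
  FIRST(S)={a,c}  FIRST(A)={a}  FIRST(B)={b}  FIRST(C)={b,c}
[2]
  B via B→C S S: +{c}
  B via B→S: +{a}
  FIRST(S)={a,c}  FIRST(A)={a}  FIRST(B)={a,b,c}  FIRST(C)={b,c}
[3] (stable)
  FIRST(S)={a,c}  FIRST(A)={a}  FIRST(B)={a,b,c}  FIRST(C)={b,c}

FIRST(B) = ["a", "b", "c"]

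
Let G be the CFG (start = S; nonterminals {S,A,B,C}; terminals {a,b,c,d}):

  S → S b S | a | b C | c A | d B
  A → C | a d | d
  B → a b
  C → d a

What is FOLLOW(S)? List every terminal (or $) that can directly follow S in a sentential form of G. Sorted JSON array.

FIRST sets, iterate to fixpoint:
[1]
  A via A→a d: +{a}
  A via A→d: +{d}
  B via B→a b: +{a}
  C via C→d a: +{d}
  S via S→a: +{a}
  S via S→b C: +{b}
  S via S→c A: +{c}
  S via S→d B: +{d}
  S: {a,b,c,d}  A: {a,d}  B: {a}  C: {d}
[2] — fixpoint
  S: {a,b,c,d}  A: {a,d}  B: {a}  C: {d}

Compute FOLLOW by fixpoint:
initialize: $ ∈ FOLLOW(S)
pass 1:
  S→S b S: FOLLOW(S) ⊇ FIRST(b) = {b}; new: +{b}
  S→b C: FOLLOW(C) ⊇ FOLLOW(S) ⊇ {$,b}; new: +{$,b}
  S→c A: FOLLOW(A) ⊇ FOLLOW(S) ⊇ {$,b}; new: +{$,b}
  S→d B: FOLLOW(B) ⊇ FOLLOW(S) ⊇ {$,b}; new: +{$,b}
  FOLLOW[S]={$,b}  FOLLOW[A]={$,b}  FOLLOW[B]={$,b}  FOLLOW[C]={$,b}
pass 2: done
  FOLLOW[S]={$,b}  FOLLOW[A]={$,b}  FOLLOW[B]={$,b}  FOLLOW[C]={$,b}

FOLLOW(S) = ["$", "b"]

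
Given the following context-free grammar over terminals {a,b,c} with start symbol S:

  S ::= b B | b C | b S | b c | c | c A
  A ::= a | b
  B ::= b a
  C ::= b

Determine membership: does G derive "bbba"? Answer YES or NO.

CNF form of G:
  S -> T0 B | T0 C | T0 S | T0 T2 | T2 A | c
  A -> a | b
  B -> T0 T1
  C -> b
  T0 -> b
  T1 -> a
  T2 -> c

Fill CYK table bottom-up:
  T[0,0] 'b' = {A,C,T0}  orig:{A,C}
  T[1,1] 'b' = {A,C,T0}  orig:{A,C}
  T[2,2] 'b' = {A,C,T0}  orig:{A,C}
  T[3,3] 'a' = {A,T1}  orig:{A}
  T[0,1] 'bb' = {S}
  T[1,2] 'bb' = {S}
  T[2,3] 'ba' = {B}
  T[0,2] 'bbb' = {S}
  T[1,3] 'bba' = {S}
  T[0,3] 'bbba' = {S}

S ∈ T[0,3] ⇒ YES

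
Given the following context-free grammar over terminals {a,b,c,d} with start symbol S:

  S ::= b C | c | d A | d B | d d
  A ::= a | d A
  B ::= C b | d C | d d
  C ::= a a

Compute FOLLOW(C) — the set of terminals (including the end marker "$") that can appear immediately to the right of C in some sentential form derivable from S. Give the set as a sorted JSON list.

FIRST iteration:
pass 1:
  A via A→a: +{a}
  A via A→d A: +{d}
  B via B→d C: +{d}
  C via C→a a: +{a}
  S via S→b C: +{b}
  S via S→c: +{c}
  S via S→d A: +{d}
  S: {b,c,d}  A: {a,d}  B: {d}  C: {a}
pass 2:
  B via B→C b: +{a}
  S: {b,c,d}  A: {a,d}  B: {a,d}  C: {a}
pass 3: done
  S: {b,c,d}  A: {a,d}  B: {a,d}  C: {a}

FOLLOW sets:
initialize: $ ∈ FOLLOW(S)
[1]
  B→C b: FOLLOW(C) ⊇ FIRST(b) = {b}; new: +{b}
  S→b C: FOLLOW(C) ⊇ FOLLOW(S) ⊇ {$}; new: +{$}
  S→d A: FOLLOW(A) ⊇ FOLLOW(S) ⊇ {$}; new: +{$}
  S→d B: FOLLOW(B) ⊇ FOLLOW(S) ⊇ {$}; new: +{$}
  FOLLOW[S]={$}  FOLLOW[A]={$}  FOLLOW[B]={$}  FOLLOW[C]={$,b}
[2] (stable)
  FOLLOW[S]={$}  FOLLOW[A]={$}  FOLLOW[B]={$}  FOLLOW[C]={$,b}

FOLLOW(C) = ["$", "b"]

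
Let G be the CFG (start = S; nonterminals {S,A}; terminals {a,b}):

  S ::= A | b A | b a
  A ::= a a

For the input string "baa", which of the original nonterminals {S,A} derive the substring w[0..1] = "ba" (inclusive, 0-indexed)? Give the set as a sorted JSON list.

CNF form of G:
  S -> T0 T0 | T1 A | T1 T0
  A -> T0 T0
  T0 -> a
  T1 -> b

CYK fill, restricted to cells inside w[0..1]:
  cell(0,0) b: {T1}  orig:{}
  cell(1,1) a: {T0}  orig:{}
  cell(0,1) ba: {S}

Original NTs in T[0,1] deriving "ba": ["S"]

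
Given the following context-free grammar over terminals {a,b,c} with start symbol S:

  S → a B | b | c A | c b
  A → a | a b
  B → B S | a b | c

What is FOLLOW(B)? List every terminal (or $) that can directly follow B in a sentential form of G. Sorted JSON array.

Compute FIRST by fixpoint:
pass 1:
  A via A→a: +{a}
  B via B→a b: +{a}
  B via B→c: +{c}
  S via S→a B: +{a}
  S via S→b: +{b}
  S via S→c A: +{c}
  FIRST[S]={a,b,c}  FIRST[A]={a}  FIRST[B]={a,c}
pass 2: (stable)
  FIRST[S]={a,b,c}  FIRST[A]={a}  FIRST[B]={a,c}

FOLLOW iteration:
FOLLOW(S) := {$}
pass 1:
  B→B S: FOLLOW(B) ⊇ FIRST(S) = {a,b,c}; new: +{a,b,c}
  B→B S: FOLLOW(S) ⊇ FOLLOW(B) ⊇ {a,b,c}; new: +{a,b,c}
  S→a B: FOLLOW(B) ⊇ FOLLOW(S) ⊇ {$,a,b,c}; new: +{$}
  S→c A: FOLLOW(A) ⊇ FOLLOW(S) ⊇ {$,a,b,c}; new: +{$,a,b,c}
  S: {$,a,b,c}  A: {$,a,b,c}  B: {$,a,b,c}
pass 2: done
  S: {$,a,b,c}  A: {$,a,b,c}  B: {$,a,b,c}

FOLLOW(B) = ["$", "a", "b", "c"]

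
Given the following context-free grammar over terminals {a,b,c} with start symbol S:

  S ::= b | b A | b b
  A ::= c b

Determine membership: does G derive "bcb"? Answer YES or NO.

CNF form of G:
  S -> T1 A | T1 T1 | b
  A -> T0 T1
  T0 -> c
  T1 -> b

Fill CYK table bottom-up:
  cell(0,0) b: {S,T1}  orig:{S}
  cell(1,1) c: {T0}  orig:{}
  cell(2,2) b: {S,T1}  orig:{S}
  cell(0,1) bc: ∅
  cell(1,2) cb: {A}
  cell(0,2) bcb: {S}

S ∈ T[0,2] ⇒ YES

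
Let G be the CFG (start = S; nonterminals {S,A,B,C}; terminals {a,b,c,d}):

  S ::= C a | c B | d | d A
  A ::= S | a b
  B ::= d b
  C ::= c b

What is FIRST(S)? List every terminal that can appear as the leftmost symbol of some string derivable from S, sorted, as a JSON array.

FIRST sets, iterate to fixpoint:
pass 1:
  A via A→a b: +{a}
  B via B→d b: +{d}
  C via C→c b: +{c}
  S via S→C a: +{c}
  S via S→d: +{d}
  FIRST[S]={c,d}  FIRST[A]={a}  FIRST[B]={d}  FIRST[C]={c}
pass 2:
  A via A→S: +{c,d}
  FIRST[S]={c,d}  FIRST[A]={a,c,d}  FIRST[B]={d}  FIRST[C]={c}
pass 3: — fixpoint
  FIRST[S]={c,d}  FIRST[A]={a,c,d}  FIRST[B]={d}  FIRST[C]={c}

FIRST(S) = ["c", "d"]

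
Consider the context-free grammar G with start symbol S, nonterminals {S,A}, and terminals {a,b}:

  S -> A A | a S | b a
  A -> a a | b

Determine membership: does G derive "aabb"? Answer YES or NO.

Convert to CNF:
  S -> A A | T0 S | T1 T0
  A -> T0 T0 | b
  T0 -> a
  T1 -> b

Fill CYK table bottom-up:
  cell(0,0) a: {T0}  orig:{}
  cell(1,1) a: {T0}  orig:{}
  cell(2,2) b: {A,T1}  orig:{A}
  cell(3,3) b: {A,T1}  orig:{A}
  cell(0,1) aa: {A}
  cell(1,2) ab: ∅
  cell(2,3) bb: {S}
  cell(0,2) aab: {S}
  cell(1,3) abb: {S}
  cell(0,3) aabb: {S}

S ∈ T[0,3] ⇒ YES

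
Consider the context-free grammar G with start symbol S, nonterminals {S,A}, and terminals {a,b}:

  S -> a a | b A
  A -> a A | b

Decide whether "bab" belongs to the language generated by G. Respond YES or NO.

Convert to CNF:
  S -> T0 T0 | T1 A
  A -> T0 A | b
  T0 -> a
  T1 -> b

Fill CYK table bottom-up:
  cell(0,0) b: {A,T1}  orig:{A}
  cell(1,1) a: {T0}  orig:{}
  cell(2,2) b: {A,T1}  orig:{A}
  cell(0,1) ba: ∅
  cell(1,2) ab: {A}
  cell(0,2) bab: {S}

S ∈ T[0,2] ⇒ YES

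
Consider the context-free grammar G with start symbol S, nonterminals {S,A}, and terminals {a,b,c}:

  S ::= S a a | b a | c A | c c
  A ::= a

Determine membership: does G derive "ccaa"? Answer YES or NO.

CNF form of G:
  S -> S X3 | T1 T0 | T2 A | T2 T2
  A -> a
  T0 -> a
  T1 -> b
  T2 -> c
  X3 -> T0 T0

CYK fill:
  [0..0]={T2}  "c"  orig:{}
  [1..1]={T2}  "c"  orig:{}
  [2..2]={A,T0}  "a"  orig:{A}
  [3..3]={A,T0}  "a"  orig:{A}
  [0..1]={S}  "cc"
  [1..2]={S}  "ca"
  [2..3]={X3}  "aa"  orig:{}
  [0..2]=∅  "cca"
  [1..3]=∅  "caa"
  [0..3]={S}  "ccaa"

S ∈ T[0,3] ⇒ YES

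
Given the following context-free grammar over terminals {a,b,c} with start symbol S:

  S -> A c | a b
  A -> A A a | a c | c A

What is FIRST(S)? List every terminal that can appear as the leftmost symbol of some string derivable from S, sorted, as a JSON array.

FIRST iteration:
round 1:
  A via A→a c: +{a}
  A via A→c A: +{c}
  S via S→A c: +{a,c}
  S: {a,c}  A: {a,c}
round 2: (stable)
  S: {a,c}  A: {a,c}

FIRST(S) = ["a", "c"]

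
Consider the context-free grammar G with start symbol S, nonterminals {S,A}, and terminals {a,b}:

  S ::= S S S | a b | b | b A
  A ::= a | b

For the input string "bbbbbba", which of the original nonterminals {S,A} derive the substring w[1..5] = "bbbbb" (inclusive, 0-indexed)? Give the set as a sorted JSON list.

CNF form of G:
  S -> S X2 | T0 T1 | T1 A | b
  A -> a | b
  T0 -> a
  T1 -> b
  X2 -> S S

CYK table (by increasing span) — only the sub-triangle for w[1..5]:
  cell(1,1) b: {A,S,T1}  orig:{A,S}
  cell(2,2) b: {A,S,T1}  orig:{A,S}
  cell(3,3) b: {A,S,T1}  orig:{A,S}
  cell(4,4) b: {A,S,T1}  orig:{A,S}
  cell(5,5) b: {A,S,T1}  orig:{A,S}
  cell(1,2) bb: {S,X2}  orig:{S}
  cell(2,3) bb: {S,X2}  orig:{S}
  cell(3,4) bb: {S,X2}  orig:{S}
  cell(4,5) bb: {S,X2}  orig:{S}
  cell(1,3) bbb: {S,X2}  orig:{S}
  cell(2,4) bbb: {S,X2}  orig:{S}
  cell(3,5) bbb: {S,X2}  orig:{S}
  cell(1,4) bbbb: {S,X2}  orig:{S}
  cell(2,5) bbbb: {S,X2}  orig:{S}
  cell(1,5) bbbbb: {S,X2}  orig:{S}

Original NTs in T[1,5] deriving "bbbbb": ["S"]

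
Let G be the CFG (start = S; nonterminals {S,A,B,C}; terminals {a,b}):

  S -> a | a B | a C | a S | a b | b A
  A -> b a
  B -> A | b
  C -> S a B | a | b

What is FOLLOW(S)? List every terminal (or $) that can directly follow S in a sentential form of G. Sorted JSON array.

FIRST iteration:
iter 1:
  A via A→b a: +{b}
  B via B→A: +{b}
  C via C→a: +{a}
  C via C→b: +{b}
  S via S→a: +{a}
  S via S→b A: +{b}
  FIRST[S]={a,b}  FIRST[A]={b}  FIRST[B]={b}  FIRST[C]={a,b}
iter 2: done
  FIRST[S]={a,b}  FIRST[A]={b}  FIRST[B]={b}  FIRST[C]={a,b}

FOLLOW sets:
initialize: $ ∈ FOLLOW(S)
pass 1:
  C→S a B: FOLLOW(S) ⊇ FIRST(a) = {a}; new: +{a}
  S→a B: FOLLOW(B) ⊇ FOLLOW(S) ⊇ {$,a}; new: +{$,a}
  S→a C: FOLLOW(C) ⊇ FOLLOW(S) ⊇ {$,a}; new: +{$,a}
  S→b A: FOLLOW(A) ⊇ FOLLOW(S) ⊇ {$,a}; new: +{$,a}
  S: {$,a}  A: {$,a}  B: {$,a}  C: {$,a}
pass 2: — fixpoint
  S: {$,a}  A: {$,a}  B: {$,a}  C: {$,a}

FOLLOW(S) = ["$", "a"]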